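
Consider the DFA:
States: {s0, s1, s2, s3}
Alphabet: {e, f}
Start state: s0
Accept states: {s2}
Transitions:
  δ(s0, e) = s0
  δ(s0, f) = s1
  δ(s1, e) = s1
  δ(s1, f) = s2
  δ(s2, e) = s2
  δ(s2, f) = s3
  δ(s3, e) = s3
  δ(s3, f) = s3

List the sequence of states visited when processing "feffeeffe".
read 'f': s0 → s1
  read 'e': s1 → s1
  read 'f': s1 → s2
  read 'f': s2 → s3
  read 'e': s3 → s3
  read 'e': s3 → s3
  read 'f': s3 → s3
  read 'f': s3 → s3
  read 'e': s3 → s3
s0 -> s1 -> s1 -> s2 -> s3 -> s3 -> s3 -> s3 -> s3 -> s3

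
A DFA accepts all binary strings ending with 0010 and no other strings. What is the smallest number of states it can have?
By Myhill–Nerode, count the distinguishable equivalence classes: 5 classes — one per longest suffix of the input that is a prefix of '0010' (lengths 0 through 4); only the length-4 class is accepting.
5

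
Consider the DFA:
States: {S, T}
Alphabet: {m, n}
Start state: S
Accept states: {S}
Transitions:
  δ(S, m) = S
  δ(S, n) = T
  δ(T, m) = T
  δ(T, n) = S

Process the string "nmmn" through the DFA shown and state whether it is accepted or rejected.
Processing string "nmmn":
  S --n--> T
  T --m--> T
  T --m--> T
  T --n--> S
Final state: S
Accept states: {S}
Yes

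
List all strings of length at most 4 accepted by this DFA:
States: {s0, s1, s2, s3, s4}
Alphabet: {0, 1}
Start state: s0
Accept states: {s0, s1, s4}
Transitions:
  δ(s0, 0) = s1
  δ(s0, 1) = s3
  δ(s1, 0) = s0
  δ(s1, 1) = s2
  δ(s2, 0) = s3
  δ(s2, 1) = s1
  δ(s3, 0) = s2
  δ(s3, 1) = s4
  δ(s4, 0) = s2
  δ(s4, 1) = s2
ε, 0, 00, 11, 000, 011, 101, 0000, 0011, 0101, 0110, 1001, 1010, 1101, 1111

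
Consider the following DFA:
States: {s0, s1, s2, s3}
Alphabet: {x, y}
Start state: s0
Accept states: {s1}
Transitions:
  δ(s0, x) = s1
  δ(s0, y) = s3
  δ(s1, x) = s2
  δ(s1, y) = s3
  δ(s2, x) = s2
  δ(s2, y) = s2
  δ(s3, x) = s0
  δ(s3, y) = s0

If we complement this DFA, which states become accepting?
Complement accept states = All states \ Original accept states
= {s0, s1, s2, s3} \ {s1}
{s0, s2, s3}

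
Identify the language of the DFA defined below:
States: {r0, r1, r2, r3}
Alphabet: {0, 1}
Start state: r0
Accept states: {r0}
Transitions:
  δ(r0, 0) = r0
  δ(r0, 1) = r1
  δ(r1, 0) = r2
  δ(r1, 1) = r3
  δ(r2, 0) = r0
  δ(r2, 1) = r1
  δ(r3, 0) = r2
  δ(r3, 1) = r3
Testing a few strings:
  '000' → accept
  '0101' → reject
  '0111' → reject
  '0100' → accept
State roles: r0=value ≡ 0 (mod 4); r1=value ≡ 1 (mod 4); r2=value ≡ 2 (mod 4); r3=value ≡ 3 (mod 4)
All binary strings representing a multiple of 4 (read in base 2; leading zeros allowed and ε counts as 0)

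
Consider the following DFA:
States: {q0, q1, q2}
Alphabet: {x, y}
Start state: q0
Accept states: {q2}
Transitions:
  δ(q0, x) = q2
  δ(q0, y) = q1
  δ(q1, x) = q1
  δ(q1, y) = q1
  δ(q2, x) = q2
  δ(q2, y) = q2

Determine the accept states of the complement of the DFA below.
Complement accept states = All states \ Original accept states
= {q0, q1, q2} \ {q2}
{q0, q1}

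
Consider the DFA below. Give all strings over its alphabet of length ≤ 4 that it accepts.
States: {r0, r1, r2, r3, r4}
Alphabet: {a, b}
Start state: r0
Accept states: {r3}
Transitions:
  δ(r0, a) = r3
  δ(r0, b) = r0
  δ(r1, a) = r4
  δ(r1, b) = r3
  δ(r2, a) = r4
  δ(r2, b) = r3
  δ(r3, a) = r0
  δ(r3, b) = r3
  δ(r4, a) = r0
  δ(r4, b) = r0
a, ab, ba, aaa, abb, bab, bba, aaab, aaba, abaa, abbb, baaa, babb, bbab, bbba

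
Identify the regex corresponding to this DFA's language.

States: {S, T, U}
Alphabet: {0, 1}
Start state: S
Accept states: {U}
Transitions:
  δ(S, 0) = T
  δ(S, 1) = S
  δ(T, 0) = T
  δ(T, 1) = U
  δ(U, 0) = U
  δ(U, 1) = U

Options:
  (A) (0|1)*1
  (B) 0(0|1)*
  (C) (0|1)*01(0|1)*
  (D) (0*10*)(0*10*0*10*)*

Check each option against the DFA on short strings; one disagreement eliminates an option:
  (A) (0|1)*1: on '1' the DFA goes S → S and rejects (S ∉ Accept), but the regex matches it → eliminate
  (B) 0(0|1)*: on '0' the DFA goes S → T and rejects (T ∉ Accept), but the regex matches it → eliminate
  (C) (0|1)*01(0|1)*: agrees with the DFA on every string of length ≤ 6
  (D) (0*10*)(0*10*0*10*)*: on '1' the DFA goes S → S and rejects (S ∉ Accept), but the regex matches it → eliminate
Only (C) is consistent with the DFA.
(C) (0|1)*01(0|1)*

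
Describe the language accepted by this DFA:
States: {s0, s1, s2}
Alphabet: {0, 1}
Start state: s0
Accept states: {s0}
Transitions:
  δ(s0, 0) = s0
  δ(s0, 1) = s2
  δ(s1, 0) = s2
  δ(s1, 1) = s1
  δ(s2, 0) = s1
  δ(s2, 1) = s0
Testing a few strings:
  '1110' → reject
  '010' → reject
  '001' → reject
  '101' → reject
State roles: s0=value ≡ 0 (mod 3); s1=value ≡ 2 (mod 3); s2=value ≡ 1 (mod 3)
All binary strings representing a multiple of 3 (read in base 2; leading zeros allowed and ε counts as 0)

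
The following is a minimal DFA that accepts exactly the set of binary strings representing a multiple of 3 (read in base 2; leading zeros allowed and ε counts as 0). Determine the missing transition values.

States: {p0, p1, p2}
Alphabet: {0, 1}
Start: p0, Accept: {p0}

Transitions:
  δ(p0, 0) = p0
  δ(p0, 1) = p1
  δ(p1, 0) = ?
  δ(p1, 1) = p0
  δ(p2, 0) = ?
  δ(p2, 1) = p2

From the language and accept set, identify what each state tracks — p0: value ≡ 0 (mod 3); p1: value ≡ 1 (mod 3); p2: value ≡ 2 (mod 3).
Each missing δ(q, a) is the state matching the new tracked value after reading a.
δ(p1, 0) = p2; δ(p2, 0) = p1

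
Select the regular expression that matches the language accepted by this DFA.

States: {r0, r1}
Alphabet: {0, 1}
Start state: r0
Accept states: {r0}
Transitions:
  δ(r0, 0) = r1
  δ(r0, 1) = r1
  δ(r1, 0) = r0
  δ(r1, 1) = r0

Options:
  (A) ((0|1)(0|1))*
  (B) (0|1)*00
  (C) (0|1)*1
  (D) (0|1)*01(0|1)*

Check each option against the DFA on short strings; one disagreement eliminates an option:
  (A) ((0|1)(0|1))*: agrees with the DFA on every string of length ≤ 6
  (B) (0|1)*00: on ε the DFA stays in r0 and accepts (r0 ∈ Accept), but the regex does not match it → eliminate
  (C) (0|1)*1: on ε the DFA stays in r0 and accepts (r0 ∈ Accept), but the regex does not match it → eliminate
  (D) (0|1)*01(0|1)*: on ε the DFA stays in r0 and accepts (r0 ∈ Accept), but the regex does not match it → eliminate
Only (A) is consistent with the DFA.
(A) ((0|1)(0|1))*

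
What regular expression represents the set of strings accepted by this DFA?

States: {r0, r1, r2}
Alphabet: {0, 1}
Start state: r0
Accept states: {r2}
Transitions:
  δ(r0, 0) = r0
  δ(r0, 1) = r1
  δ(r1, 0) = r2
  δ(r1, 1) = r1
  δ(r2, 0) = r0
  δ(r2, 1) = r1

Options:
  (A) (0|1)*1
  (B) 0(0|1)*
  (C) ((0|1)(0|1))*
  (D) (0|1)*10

Check each option against the DFA on short strings; one disagreement eliminates an option:
  (A) (0|1)*1: on '1' the DFA goes r0 → r1 and rejects (r1 ∉ Accept), but the regex matches it → eliminate
  (B) 0(0|1)*: on '0' the DFA goes r0 → r0 and rejects (r0 ∉ Accept), but the regex matches it → eliminate
  (C) ((0|1)(0|1))*: on ε the DFA stays in r0 and rejects (r0 ∉ Accept), but the regex matches it → eliminate
  (D) (0|1)*10: agrees with the DFA on every string of length ≤ 6
Only (D) is consistent with the DFA.
(D) (0|1)*10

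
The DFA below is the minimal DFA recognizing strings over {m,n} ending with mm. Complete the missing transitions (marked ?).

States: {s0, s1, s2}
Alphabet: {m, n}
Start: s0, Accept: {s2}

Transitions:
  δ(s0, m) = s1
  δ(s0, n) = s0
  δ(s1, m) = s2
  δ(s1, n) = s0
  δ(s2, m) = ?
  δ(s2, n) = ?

From the language and accept set, identify what each state tracks — s0: last symbol not m; s1: one trailing m; s2: two trailing m's.
Each missing δ(q, a) is the state matching the new tracked value after reading a.
δ(s2, m) = s2; δ(s2, n) = s0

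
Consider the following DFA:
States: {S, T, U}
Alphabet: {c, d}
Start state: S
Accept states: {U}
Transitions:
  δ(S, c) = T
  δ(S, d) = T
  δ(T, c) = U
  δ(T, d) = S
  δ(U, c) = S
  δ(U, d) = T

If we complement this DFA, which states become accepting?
Complement accept states = All states \ Original accept states
= {S, T, U} \ {U}
{S, T}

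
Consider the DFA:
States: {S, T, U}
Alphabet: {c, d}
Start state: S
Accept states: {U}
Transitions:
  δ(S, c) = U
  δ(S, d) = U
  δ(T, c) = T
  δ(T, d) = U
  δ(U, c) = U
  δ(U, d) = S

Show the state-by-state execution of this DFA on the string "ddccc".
read 'd': S → U
  read 'd': U → S
  read 'c': S → U
  read 'c': U → U
  read 'c': U → U
S -> U -> S -> U -> U -> U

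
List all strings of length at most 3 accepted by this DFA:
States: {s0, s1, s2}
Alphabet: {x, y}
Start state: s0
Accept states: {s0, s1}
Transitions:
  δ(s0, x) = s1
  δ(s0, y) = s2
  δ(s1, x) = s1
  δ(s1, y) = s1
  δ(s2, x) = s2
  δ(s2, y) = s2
ε, x, xx, xy, xxx, xxy, xyx, xyy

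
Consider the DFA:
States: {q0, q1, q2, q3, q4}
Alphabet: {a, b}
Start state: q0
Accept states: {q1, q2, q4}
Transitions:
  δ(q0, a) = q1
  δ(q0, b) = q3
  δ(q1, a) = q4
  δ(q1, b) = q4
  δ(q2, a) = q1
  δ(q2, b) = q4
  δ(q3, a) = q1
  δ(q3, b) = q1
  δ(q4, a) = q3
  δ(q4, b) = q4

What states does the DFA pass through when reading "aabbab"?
read 'a': q0 → q1
  read 'a': q1 → q4
  read 'b': q4 → q4
  read 'b': q4 → q4
  read 'a': q4 → q3
  read 'b': q3 → q1
q0 -> q1 -> q4 -> q4 -> q4 -> q3 -> q1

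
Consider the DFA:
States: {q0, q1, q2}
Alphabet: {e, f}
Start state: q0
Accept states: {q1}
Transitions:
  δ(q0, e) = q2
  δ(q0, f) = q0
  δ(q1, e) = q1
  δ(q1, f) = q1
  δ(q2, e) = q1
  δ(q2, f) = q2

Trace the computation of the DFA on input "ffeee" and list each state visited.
read 'f': q0 → q0
  read 'f': q0 → q0
  read 'e': q0 → q2
  read 'e': q2 → q1
  read 'e': q1 → q1
q0 -> q0 -> q0 -> q2 -> q1 -> q1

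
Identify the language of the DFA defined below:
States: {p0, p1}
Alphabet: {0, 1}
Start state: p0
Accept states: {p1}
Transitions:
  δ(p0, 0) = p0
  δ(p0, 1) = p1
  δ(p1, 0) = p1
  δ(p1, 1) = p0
Testing a few strings:
  '011' → reject
  '001' → accept
  '00' → reject
  '0' → reject
State roles: p0=even number of 1's so far; p1=odd number of 1's so far
All binary strings with an odd number of 1's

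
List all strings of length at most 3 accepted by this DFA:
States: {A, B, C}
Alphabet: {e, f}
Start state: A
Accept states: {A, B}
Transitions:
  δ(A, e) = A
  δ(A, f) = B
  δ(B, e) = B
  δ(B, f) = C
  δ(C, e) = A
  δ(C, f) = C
ε, e, f, ee, ef, fe, eee, eef, efe, fee, ffe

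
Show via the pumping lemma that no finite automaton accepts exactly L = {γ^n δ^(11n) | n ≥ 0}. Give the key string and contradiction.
Assume L is regular with pumping length p. Idea: pumping the γ-block breaks the 1:11 ratio.
Choose s = γ^p δ^(11p) (length 12p ≥ p). By the pumping lemma, s = xyz with |xy| ≤ p, |y| > 0, so y = γ^k with k ≥ 1. Then xy²z = γ^(p+k) δ^(11p). For this to be in L we would need 11p = 11(p+k), i.e. 11k = 0, contradicting k ≥ 1. So xy²z ∉ L.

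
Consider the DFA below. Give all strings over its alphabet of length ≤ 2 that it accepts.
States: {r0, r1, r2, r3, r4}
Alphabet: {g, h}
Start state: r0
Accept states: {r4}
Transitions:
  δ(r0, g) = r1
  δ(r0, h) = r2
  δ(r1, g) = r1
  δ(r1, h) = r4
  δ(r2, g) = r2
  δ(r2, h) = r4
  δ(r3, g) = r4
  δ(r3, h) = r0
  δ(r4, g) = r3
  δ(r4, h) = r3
gh, hh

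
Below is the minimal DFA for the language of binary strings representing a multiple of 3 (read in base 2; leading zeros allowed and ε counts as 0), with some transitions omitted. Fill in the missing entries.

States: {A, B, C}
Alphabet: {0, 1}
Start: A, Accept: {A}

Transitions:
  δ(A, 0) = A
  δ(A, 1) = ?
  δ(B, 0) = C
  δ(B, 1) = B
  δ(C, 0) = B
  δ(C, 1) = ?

From the language and accept set, identify what each state tracks — A: value ≡ 0 (mod 3); B: value ≡ 2 (mod 3); C: value ≡ 1 (mod 3).
Each missing δ(q, a) is the state matching the new tracked value after reading a.
δ(A, 1) = C; δ(C, 1) = A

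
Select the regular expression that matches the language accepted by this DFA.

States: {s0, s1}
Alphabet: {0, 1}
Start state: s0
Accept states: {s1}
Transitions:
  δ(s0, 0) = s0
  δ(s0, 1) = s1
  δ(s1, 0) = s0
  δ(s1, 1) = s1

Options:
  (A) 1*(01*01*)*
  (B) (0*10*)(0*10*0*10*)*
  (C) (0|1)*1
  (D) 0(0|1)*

Check each option against the DFA on short strings; one disagreement eliminates an option:
  (A) 1*(01*01*)*: on ε the DFA stays in s0 and rejects (s0 ∉ Accept), but the regex matches it → eliminate
  (B) (0*10*)(0*10*0*10*)*: on '10' the DFA goes s0 → s1 → s0 and rejects (s0 ∉ Accept), but the regex matches it → eliminate
  (C) (0|1)*1: agrees with the DFA on every string of length ≤ 6
  (D) 0(0|1)*: on '0' the DFA goes s0 → s0 and rejects (s0 ∉ Accept), but the regex matches it → eliminate
Only (C) is consistent with the DFA.
(C) (0|1)*1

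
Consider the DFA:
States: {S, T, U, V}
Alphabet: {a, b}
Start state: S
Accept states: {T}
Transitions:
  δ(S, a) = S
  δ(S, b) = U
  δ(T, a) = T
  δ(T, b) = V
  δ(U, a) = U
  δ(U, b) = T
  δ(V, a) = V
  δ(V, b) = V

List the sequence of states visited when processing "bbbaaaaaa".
read 'b': S → U
  read 'b': U → T
  read 'b': T → V
  read 'a': V → V
  read 'a': V → V
  read 'a': V → V
  read 'a': V → V
  read 'a': V → V
  read 'a': V → V
S -> U -> T -> V -> V -> V -> V -> V -> V -> V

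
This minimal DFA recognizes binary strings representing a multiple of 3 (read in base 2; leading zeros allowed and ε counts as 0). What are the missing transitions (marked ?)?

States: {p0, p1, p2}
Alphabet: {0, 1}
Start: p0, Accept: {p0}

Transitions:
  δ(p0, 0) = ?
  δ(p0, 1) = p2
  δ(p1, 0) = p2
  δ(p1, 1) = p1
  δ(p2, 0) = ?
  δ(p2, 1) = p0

From the language and accept set, identify what each state tracks — p0: value ≡ 0 (mod 3); p1: value ≡ 2 (mod 3); p2: value ≡ 1 (mod 3).
Each missing δ(q, a) is the state matching the new tracked value after reading a.
δ(p0, 0) = p0; δ(p2, 0) = p1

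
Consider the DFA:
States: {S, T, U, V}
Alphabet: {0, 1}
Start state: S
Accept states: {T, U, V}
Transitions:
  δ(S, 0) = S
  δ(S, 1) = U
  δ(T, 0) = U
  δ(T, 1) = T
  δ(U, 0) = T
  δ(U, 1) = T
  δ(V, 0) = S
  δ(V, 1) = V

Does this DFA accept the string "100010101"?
Processing string "100010101":
  S --1--> U
  U --0--> T
  T --0--> U
  U --0--> T
  T --1--> T
  T --0--> U
  U --1--> T
  T --0--> U
  U --1--> T
Final state: T
Accept states: {T, U, V}
Yes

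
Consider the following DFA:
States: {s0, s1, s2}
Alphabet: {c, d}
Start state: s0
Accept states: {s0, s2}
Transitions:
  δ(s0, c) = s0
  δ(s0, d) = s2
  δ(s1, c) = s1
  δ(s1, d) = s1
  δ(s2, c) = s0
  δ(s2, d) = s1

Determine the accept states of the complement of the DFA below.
Complement accept states = All states \ Original accept states
= {s0, s1, s2} \ {s0, s2}
{s1}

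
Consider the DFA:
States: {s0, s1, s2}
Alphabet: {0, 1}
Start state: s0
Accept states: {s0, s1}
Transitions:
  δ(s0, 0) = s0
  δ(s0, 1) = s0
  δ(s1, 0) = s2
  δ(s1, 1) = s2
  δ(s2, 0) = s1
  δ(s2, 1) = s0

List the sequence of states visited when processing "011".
read '0': s0 → s0
  read '1': s0 → s0
  read '1': s0 → s0
s0 -> s0 -> s0 -> s0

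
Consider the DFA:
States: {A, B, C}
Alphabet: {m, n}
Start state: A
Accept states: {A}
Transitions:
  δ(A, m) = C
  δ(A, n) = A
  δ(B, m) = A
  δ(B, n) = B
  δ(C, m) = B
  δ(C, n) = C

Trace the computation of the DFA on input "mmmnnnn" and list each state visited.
read 'm': A → C
  read 'm': C → B
  read 'm': B → A
  read 'n': A → A
  read 'n': A → A
  read 'n': A → A
  read 'n': A → A
A -> C -> B -> A -> A -> A -> A -> A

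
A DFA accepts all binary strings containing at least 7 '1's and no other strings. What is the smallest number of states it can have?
By Myhill–Nerode, count the distinguishable equivalence classes: 8 classes — having seen 0, 1, …, 6, or ≥7 copies of '1'; any two classes i < j (j ≤ 7) are distinguished by the string 1^(7−j), which takes class j to 7 copies (accepted) but leaves class i below 7 (rejected).
8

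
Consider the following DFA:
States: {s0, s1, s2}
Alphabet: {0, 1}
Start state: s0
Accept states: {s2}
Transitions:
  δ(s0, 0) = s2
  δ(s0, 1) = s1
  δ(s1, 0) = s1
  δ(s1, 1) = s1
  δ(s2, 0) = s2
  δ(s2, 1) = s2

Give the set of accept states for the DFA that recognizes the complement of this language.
Complement accept states = All states \ Original accept states
= {s0, s1, s2} \ {s2}
{s0, s1}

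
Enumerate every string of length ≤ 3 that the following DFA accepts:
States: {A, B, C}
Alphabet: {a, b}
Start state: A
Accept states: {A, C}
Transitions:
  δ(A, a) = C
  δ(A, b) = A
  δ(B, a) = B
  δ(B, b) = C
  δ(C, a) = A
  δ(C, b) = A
ε, a, b, aa, ab, ba, bb, aaa, aab, aba, abb, baa, bab, bba, bbb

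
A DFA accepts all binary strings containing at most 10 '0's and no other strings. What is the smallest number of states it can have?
By Myhill–Nerode, count the distinguishable equivalence classes: 12 classes — having seen 0, 1, …, 10, or >10 copies of '0'; counts 0 through 10 are accepting and >10 is dead.
12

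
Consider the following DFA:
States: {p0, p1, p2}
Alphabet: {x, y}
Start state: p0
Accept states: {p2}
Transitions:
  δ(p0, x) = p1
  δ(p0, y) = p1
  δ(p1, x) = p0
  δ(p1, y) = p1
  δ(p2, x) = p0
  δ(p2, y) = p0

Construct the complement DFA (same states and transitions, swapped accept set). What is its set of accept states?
Complement accept states = All states \ Original accept states
= {p0, p1, p2} \ {p2}
{p0, p1}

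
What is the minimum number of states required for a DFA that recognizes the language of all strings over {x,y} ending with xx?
By Myhill–Nerode, count the distinguishable equivalence classes: 3 classes — one per longest suffix of the input that is a prefix of 'xx' (lengths 0 through 2); only the length-2 class is accepting.
3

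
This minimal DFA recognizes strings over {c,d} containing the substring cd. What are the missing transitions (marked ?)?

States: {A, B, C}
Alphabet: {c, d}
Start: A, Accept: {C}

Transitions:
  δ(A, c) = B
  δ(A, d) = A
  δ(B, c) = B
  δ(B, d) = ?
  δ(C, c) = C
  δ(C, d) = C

From the language and accept set, identify what each state tracks — A: no c seen yet; B: seen a c, waiting for d; C: substring cd seen.
Each missing δ(q, a) is the state matching the new tracked value after reading a.
δ(B, d) = C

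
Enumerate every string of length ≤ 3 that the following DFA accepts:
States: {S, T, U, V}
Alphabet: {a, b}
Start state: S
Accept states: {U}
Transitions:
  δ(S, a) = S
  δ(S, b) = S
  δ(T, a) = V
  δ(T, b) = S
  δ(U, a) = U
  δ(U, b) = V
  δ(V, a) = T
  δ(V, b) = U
None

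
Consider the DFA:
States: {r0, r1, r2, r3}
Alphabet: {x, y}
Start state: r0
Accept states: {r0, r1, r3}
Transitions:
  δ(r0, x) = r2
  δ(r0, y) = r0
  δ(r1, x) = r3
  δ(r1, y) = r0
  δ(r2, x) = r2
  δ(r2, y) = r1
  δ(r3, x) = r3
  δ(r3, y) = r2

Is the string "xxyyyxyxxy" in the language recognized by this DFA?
Processing string "xxyyyxyxxy":
  r0 --x--> r2
  r2 --x--> r2
  r2 --y--> r1
  r1 --y--> r0
  r0 --y--> r0
  r0 --x--> r2
  r2 --y--> r1
  r1 --x--> r3
  r3 --x--> r3
  r3 --y--> r2
Final state: r2
Accept states: {r0, r1, r3}
No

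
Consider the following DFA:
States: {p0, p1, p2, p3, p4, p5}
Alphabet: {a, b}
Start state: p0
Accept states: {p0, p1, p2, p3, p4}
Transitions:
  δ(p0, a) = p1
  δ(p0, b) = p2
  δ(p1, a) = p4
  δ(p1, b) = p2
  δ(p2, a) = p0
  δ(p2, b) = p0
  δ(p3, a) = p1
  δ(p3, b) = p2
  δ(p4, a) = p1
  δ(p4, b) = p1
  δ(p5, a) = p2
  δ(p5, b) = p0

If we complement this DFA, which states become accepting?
Complement accept states = All states \ Original accept states
= {p0, p1, p2, p3, p4, p5} \ {p0, p1, p2, p3, p4}
{p5}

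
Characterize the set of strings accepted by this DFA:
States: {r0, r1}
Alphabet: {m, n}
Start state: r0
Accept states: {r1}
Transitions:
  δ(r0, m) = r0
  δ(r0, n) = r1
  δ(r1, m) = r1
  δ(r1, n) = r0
Testing a few strings:
  'n' → accept
  'nm' → accept
  'm' → reject
  'mnm' → accept
State roles: r0=even number of n's so far; r1=odd number of n's so far
All strings over {m,n} with an odd number of n's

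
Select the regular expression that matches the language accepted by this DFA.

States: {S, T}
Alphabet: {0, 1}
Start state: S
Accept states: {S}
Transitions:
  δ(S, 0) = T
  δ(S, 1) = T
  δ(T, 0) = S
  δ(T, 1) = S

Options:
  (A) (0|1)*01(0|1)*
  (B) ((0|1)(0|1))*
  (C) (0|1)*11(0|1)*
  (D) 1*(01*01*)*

Check each option against the DFA on short strings; one disagreement eliminates an option:
  (A) (0|1)*01(0|1)*: on ε the DFA stays in S and accepts (S ∈ Accept), but the regex does not match it → eliminate
  (B) ((0|1)(0|1))*: agrees with the DFA on every string of length ≤ 6
  (C) (0|1)*11(0|1)*: on ε the DFA stays in S and accepts (S ∈ Accept), but the regex does not match it → eliminate
  (D) 1*(01*01*)*: on '1' the DFA goes S → T and rejects (T ∉ Accept), but the regex matches it → eliminate
Only (B) is consistent with the DFA.
(B) ((0|1)(0|1))*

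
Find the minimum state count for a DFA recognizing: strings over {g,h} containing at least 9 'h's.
By Myhill–Nerode, count the distinguishable equivalence classes: 10 classes — having seen 0, 1, …, 8, or ≥9 copies of 'h'; any two classes i < j (j ≤ 9) are distinguished by the string h^(9−j), which takes class j to 9 copies (accepted) but leaves class i below 9 (rejected).
10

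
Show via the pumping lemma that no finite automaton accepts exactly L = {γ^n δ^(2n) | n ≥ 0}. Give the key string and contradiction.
Assume L is regular with pumping length p. Idea: pumping the γ-block breaks the 1:2 ratio.
Choose s = γ^p δ^(2p) (length 3p ≥ p). By the pumping lemma, s = xyz with |xy| ≤ p, |y| > 0, so y = γ^k with k ≥ 1. Then xy²z = γ^(p+k) δ^(2p). For this to be in L we would need 2p = 2(p+k), i.e. 2k = 0, contradicting k ≥ 1. So xy²z ∉ L.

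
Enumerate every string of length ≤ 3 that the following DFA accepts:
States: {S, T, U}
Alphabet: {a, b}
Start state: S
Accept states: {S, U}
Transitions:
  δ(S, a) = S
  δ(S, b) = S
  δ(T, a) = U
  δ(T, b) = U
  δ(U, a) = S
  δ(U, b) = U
ε, a, b, aa, ab, ba, bb, aaa, aab, aba, abb, baa, bab, bba, bbb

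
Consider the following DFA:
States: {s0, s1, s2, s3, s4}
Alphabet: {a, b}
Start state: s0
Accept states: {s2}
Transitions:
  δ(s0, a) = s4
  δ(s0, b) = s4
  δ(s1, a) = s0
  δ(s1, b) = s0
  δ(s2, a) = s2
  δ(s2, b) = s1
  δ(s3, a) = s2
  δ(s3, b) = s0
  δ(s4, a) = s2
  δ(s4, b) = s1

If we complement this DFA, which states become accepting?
Complement accept states = All states \ Original accept states
= {s0, s1, s2, s3, s4} \ {s2}
{s0, s1, s3, s4}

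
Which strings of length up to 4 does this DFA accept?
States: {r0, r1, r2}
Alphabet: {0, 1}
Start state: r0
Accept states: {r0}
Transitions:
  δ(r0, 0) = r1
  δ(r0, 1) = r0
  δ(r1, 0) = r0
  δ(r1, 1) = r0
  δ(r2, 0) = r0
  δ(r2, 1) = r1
ε, 1, 00, 01, 11, 001, 011, 100, 101, 111, 0000, 0001, 0011, 0100, 0101, 0111, 1001, 1011, 1100, 1101, 1111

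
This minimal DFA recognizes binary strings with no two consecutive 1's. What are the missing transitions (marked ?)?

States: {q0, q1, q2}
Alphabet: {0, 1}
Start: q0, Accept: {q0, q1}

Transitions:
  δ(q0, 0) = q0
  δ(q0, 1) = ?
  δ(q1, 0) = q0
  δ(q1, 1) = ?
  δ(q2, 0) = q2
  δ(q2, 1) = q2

From the language and accept set, identify what each state tracks — q0: last symbol not 1 (ok); q1: last symbol 1 (ok); q2: saw 11 (dead).
Each missing δ(q, a) is the state matching the new tracked value after reading a.
δ(q0, 1) = q1; δ(q1, 1) = q2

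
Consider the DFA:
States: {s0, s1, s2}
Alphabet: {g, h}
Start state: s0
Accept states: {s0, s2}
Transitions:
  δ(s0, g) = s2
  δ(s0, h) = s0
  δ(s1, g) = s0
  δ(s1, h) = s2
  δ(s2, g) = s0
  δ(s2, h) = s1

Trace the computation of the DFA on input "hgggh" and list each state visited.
read 'h': s0 → s0
  read 'g': s0 → s2
  read 'g': s2 → s0
  read 'g': s0 → s2
  read 'h': s2 → s1
s0 -> s0 -> s2 -> s0 -> s2 -> s1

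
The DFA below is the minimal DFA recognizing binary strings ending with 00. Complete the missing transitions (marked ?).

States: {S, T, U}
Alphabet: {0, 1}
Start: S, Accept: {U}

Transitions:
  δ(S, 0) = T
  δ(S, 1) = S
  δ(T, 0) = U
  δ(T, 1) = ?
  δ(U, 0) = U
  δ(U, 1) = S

From the language and accept set, identify what each state tracks — S: last symbol not 0; T: one trailing 0; U: two trailing 0's.
Each missing δ(q, a) is the state matching the new tracked value after reading a.
δ(T, 1) = S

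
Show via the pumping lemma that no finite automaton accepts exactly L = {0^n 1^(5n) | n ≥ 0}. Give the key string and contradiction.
Assume L is regular with pumping length p. Idea: pumping the 0-block breaks the 1:5 ratio.
Choose s = 0^p 1^(5p) (length 6p ≥ p). By the pumping lemma, s = xyz with |xy| ≤ p, |y| > 0, so y = 0^k with k ≥ 1. Then xy²z = 0^(p+k) 1^(5p). For this to be in L we would need 5p = 5(p+k), i.e. 5k = 0, contradicting k ≥ 1. So xy²z ∉ L.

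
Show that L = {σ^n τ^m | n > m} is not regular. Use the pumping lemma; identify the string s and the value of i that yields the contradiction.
Assume L is regular with pumping length p. Idea: pumping down the σ-block drops the σ-count to at most the τ-count.
Choose s = σ^(p+1) τ^p ∈ L (|s| = 2p+1 ≥ p). By the pumping lemma, s = xyz with |xy| ≤ p, |y| > 0, so y = σ^k with k ≥ 1. Take i = 0: xz = σ^(p+1−k) τ^p. Since k ≥ 1, p+1−k ≤ p, so the number of σ's is no longer strictly greater than the number of τ's, hence xz ∉ L.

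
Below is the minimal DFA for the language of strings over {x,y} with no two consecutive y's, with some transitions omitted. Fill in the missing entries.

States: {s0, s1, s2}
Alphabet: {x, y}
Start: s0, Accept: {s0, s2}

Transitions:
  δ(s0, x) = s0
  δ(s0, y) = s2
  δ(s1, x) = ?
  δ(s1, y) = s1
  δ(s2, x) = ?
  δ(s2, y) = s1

From the language and accept set, identify what each state tracks — s0: last symbol not y (ok); s1: saw yy (dead); s2: last symbol y (ok).
Each missing δ(q, a) is the state matching the new tracked value after reading a.
δ(s1, x) = s1; δ(s2, x) = s0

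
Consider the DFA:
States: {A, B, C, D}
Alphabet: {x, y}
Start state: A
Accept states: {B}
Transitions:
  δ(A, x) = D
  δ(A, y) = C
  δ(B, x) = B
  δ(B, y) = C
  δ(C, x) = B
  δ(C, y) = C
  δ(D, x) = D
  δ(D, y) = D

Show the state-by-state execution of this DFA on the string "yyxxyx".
read 'y': A → C
  read 'y': C → C
  read 'x': C → B
  read 'x': B → B
  read 'y': B → C
  read 'x': C → B
A -> C -> C -> B -> B -> C -> B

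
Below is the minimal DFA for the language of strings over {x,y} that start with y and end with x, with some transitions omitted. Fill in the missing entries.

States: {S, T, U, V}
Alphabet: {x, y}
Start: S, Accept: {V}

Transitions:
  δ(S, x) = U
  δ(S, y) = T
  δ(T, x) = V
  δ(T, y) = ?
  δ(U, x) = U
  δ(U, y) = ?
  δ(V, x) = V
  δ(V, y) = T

From the language and accept set, identify what each state tracks — S: no input read; T: started with y, last symbol y; U: started with x (dead); V: started with y, last symbol x.
Each missing δ(q, a) is the state matching the new tracked value after reading a.
δ(T, y) = T; δ(U, y) = U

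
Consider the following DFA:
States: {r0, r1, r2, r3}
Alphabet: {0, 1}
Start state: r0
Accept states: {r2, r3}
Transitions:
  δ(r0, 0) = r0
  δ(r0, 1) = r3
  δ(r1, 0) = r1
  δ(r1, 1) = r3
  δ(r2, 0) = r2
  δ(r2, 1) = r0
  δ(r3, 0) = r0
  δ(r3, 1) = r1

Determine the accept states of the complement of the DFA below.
Complement accept states = All states \ Original accept states
= {r0, r1, r2, r3} \ {r2, r3}
{r0, r1}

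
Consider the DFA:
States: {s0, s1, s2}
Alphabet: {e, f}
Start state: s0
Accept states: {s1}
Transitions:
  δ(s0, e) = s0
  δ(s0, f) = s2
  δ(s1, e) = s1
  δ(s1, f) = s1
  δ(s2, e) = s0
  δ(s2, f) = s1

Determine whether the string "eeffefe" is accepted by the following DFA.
Processing string "eeffefe":
  s0 --e--> s0
  s0 --e--> s0
  s0 --f--> s2
  s2 --f--> s1
  s1 --e--> s1
  s1 --f--> s1
  s1 --e--> s1
Final state: s1
Accept states: {s1}
Yes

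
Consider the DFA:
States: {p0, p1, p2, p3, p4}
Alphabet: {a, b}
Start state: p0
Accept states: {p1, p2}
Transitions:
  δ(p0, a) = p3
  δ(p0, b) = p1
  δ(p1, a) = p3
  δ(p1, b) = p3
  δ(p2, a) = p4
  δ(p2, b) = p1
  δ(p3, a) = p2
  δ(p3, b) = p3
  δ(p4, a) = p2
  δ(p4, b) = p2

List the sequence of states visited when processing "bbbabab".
read 'b': p0 → p1
  read 'b': p1 → p3
  read 'b': p3 → p3
  read 'a': p3 → p2
  read 'b': p2 → p1
  read 'a': p1 → p3
  read 'b': p3 → p3
p0 -> p1 -> p3 -> p3 -> p2 -> p1 -> p3 -> p3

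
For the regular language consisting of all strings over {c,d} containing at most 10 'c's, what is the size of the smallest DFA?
By Myhill–Nerode, count the distinguishable equivalence classes: 12 classes — having seen 0, 1, …, 10, or >10 copies of 'c'; counts 0 through 10 are accepting and >10 is dead.
12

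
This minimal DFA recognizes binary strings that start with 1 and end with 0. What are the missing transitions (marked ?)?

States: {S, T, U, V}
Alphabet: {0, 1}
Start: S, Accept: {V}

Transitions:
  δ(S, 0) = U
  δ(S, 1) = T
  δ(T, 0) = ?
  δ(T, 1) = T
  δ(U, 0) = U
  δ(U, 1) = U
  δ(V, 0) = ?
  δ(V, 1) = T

From the language and accept set, identify what each state tracks — S: no input read; T: started with 1, last symbol 1; U: started with 0 (dead); V: started with 1, last symbol 0.
Each missing δ(q, a) is the state matching the new tracked value after reading a.
δ(T, 0) = V; δ(V, 0) = V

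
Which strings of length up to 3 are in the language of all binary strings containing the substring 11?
11, 011, 110, 111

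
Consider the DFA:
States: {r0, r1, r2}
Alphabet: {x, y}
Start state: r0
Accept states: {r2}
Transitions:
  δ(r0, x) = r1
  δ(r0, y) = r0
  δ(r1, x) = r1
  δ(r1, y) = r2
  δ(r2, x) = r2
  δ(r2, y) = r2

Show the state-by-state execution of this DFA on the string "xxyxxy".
read 'x': r0 → r1
  read 'x': r1 → r1
  read 'y': r1 → r2
  read 'x': r2 → r2
  read 'x': r2 → r2
  read 'y': r2 → r2
r0 -> r1 -> r1 -> r2 -> r2 -> r2 -> r2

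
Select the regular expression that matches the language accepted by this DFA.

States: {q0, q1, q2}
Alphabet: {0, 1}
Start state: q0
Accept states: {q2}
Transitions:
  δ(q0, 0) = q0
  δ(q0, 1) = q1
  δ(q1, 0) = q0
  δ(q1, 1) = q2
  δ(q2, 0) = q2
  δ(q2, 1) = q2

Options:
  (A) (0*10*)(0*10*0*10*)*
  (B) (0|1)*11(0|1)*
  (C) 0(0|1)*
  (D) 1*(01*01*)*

Check each option against the DFA on short strings; one disagreement eliminates an option:
  (A) (0*10*)(0*10*0*10*)*: on '1' the DFA goes q0 → q1 and rejects (q1 ∉ Accept), but the regex matches it → eliminate
  (B) (0|1)*11(0|1)*: agrees with the DFA on every string of length ≤ 6
  (C) 0(0|1)*: on '0' the DFA goes q0 → q0 and rejects (q0 ∉ Accept), but the regex matches it → eliminate
  (D) 1*(01*01*)*: on ε the DFA stays in q0 and rejects (q0 ∉ Accept), but the regex matches it → eliminate
Only (B) is consistent with the DFA.
(B) (0|1)*11(0|1)*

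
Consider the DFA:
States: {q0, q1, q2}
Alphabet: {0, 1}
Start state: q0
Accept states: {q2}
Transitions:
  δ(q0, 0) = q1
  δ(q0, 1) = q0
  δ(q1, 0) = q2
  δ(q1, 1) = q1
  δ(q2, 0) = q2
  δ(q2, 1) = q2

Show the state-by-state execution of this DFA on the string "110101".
read '1': q0 → q0
  read '1': q0 → q0
  read '0': q0 → q1
  read '1': q1 → q1
  read '0': q1 → q2
  read '1': q2 → q2
q0 -> q0 -> q0 -> q1 -> q1 -> q2 -> q2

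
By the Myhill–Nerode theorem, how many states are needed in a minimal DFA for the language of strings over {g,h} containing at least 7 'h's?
By Myhill–Nerode, count the distinguishable equivalence classes: 8 classes — having seen 0, 1, …, 6, or ≥7 copies of 'h'; any two classes i < j (j ≤ 7) are distinguished by the string h^(7−j), which takes class j to 7 copies (accepted) but leaves class i below 7 (rejected).
8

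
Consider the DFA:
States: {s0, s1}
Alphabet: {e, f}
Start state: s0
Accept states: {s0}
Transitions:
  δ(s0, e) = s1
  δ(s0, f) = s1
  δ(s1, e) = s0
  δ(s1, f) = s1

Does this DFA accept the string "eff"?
Processing string "eff":
  s0 --e--> s1
  s1 --f--> s1
  s1 --f--> s1
Final state: s1
Accept states: {s0}
No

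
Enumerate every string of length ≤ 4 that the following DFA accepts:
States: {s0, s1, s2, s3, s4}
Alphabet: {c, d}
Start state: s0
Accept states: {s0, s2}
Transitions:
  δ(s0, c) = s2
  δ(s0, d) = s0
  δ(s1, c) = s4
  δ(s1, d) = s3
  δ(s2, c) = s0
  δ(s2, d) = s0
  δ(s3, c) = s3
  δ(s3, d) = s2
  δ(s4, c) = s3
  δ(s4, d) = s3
ε, c, d, cc, cd, dc, dd, ccc, ccd, cdc, cdd, dcc, dcd, ddc, ddd, cccc, cccd, ccdc, ccdd, cdcc, cdcd, cddc, cddd, dccc, dccd, dcdc, dcdd, ddcc, ddcd, dddc, dddd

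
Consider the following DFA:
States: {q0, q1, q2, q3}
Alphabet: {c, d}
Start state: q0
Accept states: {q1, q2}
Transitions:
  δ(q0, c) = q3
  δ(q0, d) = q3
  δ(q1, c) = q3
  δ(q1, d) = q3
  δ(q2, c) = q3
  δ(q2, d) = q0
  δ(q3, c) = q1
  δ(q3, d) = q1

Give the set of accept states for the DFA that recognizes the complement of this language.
Complement accept states = All states \ Original accept states
= {q0, q1, q2, q3} \ {q1, q2}
{q0, q3}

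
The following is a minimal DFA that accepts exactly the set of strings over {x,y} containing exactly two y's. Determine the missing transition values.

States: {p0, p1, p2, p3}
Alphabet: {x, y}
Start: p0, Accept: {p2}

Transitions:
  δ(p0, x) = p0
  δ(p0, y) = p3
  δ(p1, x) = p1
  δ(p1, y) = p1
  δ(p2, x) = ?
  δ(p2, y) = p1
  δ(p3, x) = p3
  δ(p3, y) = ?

From the language and accept set, identify what each state tracks — p0: zero y's; p1: ≥ three y's (dead); p2: two y's; p3: one y.
Each missing δ(q, a) is the state matching the new tracked value after reading a.
δ(p2, x) = p2; δ(p3, y) = p2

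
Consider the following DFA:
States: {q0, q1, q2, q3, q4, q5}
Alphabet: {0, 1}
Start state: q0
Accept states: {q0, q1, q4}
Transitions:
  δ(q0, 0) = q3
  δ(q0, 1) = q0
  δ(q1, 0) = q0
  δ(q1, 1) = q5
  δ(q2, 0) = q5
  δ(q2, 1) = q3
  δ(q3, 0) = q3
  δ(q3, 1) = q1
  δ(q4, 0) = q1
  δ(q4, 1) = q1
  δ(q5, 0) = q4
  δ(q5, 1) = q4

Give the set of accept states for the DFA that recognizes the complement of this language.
Complement accept states = All states \ Original accept states
= {q0, q1, q2, q3, q4, q5} \ {q0, q1, q4}
{q2, q3, q5}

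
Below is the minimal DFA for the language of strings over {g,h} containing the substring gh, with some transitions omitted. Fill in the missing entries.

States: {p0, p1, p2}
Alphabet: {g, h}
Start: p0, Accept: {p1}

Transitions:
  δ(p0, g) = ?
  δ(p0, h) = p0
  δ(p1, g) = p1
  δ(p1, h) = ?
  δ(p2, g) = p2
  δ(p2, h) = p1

From the language and accept set, identify what each state tracks — p0: no g seen yet; p1: substring gh seen; p2: seen a g, waiting for h.
Each missing δ(q, a) is the state matching the new tracked value after reading a.
δ(p0, g) = p2; δ(p1, h) = p1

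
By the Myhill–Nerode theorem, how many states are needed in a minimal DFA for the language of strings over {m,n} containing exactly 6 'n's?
By Myhill–Nerode, count the distinguishable equivalence classes: 8 classes — having seen 0, 1, …, 6, or >6 copies of 'n'; the count-6 class is the only accepting one and >6 is dead.
8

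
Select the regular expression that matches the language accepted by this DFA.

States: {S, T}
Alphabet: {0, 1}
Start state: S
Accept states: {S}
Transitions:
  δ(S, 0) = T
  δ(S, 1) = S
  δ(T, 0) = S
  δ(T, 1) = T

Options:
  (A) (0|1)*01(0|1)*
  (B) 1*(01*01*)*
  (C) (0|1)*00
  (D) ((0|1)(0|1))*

Check each option against the DFA on short strings; one disagreement eliminates an option:
  (A) (0|1)*01(0|1)*: on ε the DFA stays in S and accepts (S ∈ Accept), but the regex does not match it → eliminate
  (B) 1*(01*01*)*: agrees with the DFA on every string of length ≤ 6
  (C) (0|1)*00: on ε the DFA stays in S and accepts (S ∈ Accept), but the regex does not match it → eliminate
  (D) ((0|1)(0|1))*: on '1' the DFA goes S → S and accepts (S ∈ Accept), but the regex does not match it → eliminate
Only (B) is consistent with the DFA.
(B) 1*(01*01*)*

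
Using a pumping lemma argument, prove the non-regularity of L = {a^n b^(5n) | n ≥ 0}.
Assume L is regular with pumping length p. Idea: pumping the a-block breaks the 1:5 ratio.
Choose s = a^p b^(5p) (length 6p ≥ p). By the pumping lemma, s = xyz with |xy| ≤ p, |y| > 0, so y = a^k with k ≥ 1. Then xy²z = a^(p+k) b^(5p). For this to be in L we would need 5p = 5(p+k), i.e. 5k = 0, contradicting k ≥ 1. So xy²z ∉ L.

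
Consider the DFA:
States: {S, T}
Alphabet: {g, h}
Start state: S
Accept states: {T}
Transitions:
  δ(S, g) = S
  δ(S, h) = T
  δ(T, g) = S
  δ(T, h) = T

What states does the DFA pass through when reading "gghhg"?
read 'g': S → S
  read 'g': S → S
  read 'h': S → T
  read 'h': T → T
  read 'g': T → S
S -> S -> S -> T -> T -> S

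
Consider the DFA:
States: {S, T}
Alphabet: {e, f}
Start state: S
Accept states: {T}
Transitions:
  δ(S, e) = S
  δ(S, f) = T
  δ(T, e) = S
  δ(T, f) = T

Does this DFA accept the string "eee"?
Processing string "eee":
  S --e--> S
  S --e--> S
  S --e--> S
Final state: S
Accept states: {T}
No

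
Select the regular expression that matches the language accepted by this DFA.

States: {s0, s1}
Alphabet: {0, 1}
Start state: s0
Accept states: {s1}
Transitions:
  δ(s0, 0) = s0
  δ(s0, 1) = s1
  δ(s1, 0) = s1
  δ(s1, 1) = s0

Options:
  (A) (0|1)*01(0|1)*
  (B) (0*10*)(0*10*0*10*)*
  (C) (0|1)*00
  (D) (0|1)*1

Check each option against the DFA on short strings; one disagreement eliminates an option:
  (A) (0|1)*01(0|1)*: on '1' the DFA goes s0 → s1 and accepts (s1 ∈ Accept), but the regex does not match it → eliminate
  (B) (0*10*)(0*10*0*10*)*: agrees with the DFA on every string of length ≤ 6
  (C) (0|1)*00: on '1' the DFA goes s0 → s1 and accepts (s1 ∈ Accept), but the regex does not match it → eliminate
  (D) (0|1)*1: on '10' the DFA goes s0 → s1 → s1 and accepts (s1 ∈ Accept), but the regex does not match it → eliminate
Only (B) is consistent with the DFA.
(B) (0*10*)(0*10*0*10*)*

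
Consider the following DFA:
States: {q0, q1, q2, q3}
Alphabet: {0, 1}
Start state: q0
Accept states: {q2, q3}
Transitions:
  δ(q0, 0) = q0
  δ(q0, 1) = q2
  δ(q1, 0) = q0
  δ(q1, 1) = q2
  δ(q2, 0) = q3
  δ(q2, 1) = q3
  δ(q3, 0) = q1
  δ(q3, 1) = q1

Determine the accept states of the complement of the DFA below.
Complement accept states = All states \ Original accept states
= {q0, q1, q2, q3} \ {q2, q3}
{q0, q1}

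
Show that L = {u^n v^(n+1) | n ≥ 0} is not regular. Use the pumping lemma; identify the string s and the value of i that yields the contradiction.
Assume L is regular with pumping length p. Idea: pumping the u-block breaks the fixed offset of 1.
Choose s = u^p v^(p+1) ∈ L. By the pumping lemma, s = xyz with |xy| ≤ p, |y| > 0, so y = u^k with k ≥ 1. Then xy²z = u^(p+k) v^(p+1). For this to be in L we would need p+1 = (p+k)+1, i.e. k = 0, contradicting k ≥ 1. So xy²z ∉ L.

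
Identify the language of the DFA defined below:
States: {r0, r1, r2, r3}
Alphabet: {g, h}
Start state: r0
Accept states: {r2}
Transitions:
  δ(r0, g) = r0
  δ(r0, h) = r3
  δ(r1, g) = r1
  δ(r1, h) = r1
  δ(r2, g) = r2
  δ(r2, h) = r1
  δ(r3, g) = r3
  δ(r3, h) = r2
Testing a few strings:
  'ggg' → reject
  'h' → reject
  'gh' → reject
  'ghgh' → accept
State roles: r0=zero h's; r1=≥ three h's (dead); r2=two h's; r3=one h
All strings over {g,h} containing exactly two h's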